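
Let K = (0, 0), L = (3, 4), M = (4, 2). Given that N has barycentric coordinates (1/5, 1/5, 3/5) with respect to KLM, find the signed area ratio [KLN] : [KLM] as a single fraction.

3/5

The signed ratio [KLN]/[KLM] equals the barycentric coordinate of N at vertex M, which is 3/5.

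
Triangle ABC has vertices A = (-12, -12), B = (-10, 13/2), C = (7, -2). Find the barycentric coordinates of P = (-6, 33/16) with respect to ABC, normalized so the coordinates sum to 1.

(1/8, 5/8, 1/4)

Signed area of the reference triangle: [ABC] = ½·((-12)·(13/2−(-2)) + (-10)·(-2−(-12)) + 7·(-12−(13/2))) = ½·(-102 − 100 − 259/2) = -663/4.
[PBC] = ½·((-6)·(13/2−(-2)) + (-10)·(-2−(33/16)) + 7·(33/16−(13/2))) = ½·(-51 + 325/8 − 497/16) = -663/32, so the A-coordinate is (-663/32)/(-663/4) = 1/8.
[APC] = ½·((-12)·(33/16−(-2)) + (-6)·(-2−(-12)) + 7·(-12−(33/16))) = ½·(-195/4 − 60 − 1575/16) = -3315/32, so the B-coordinate is 5/8.
[ABP] = ½·((-12)·(13/2−(33/16)) + (-10)·(33/16−(-12)) + (-6)·(-12−(13/2))) = ½·(-213/4 − 1125/8 + 111) = -663/16, so the C-coordinate is 1/4.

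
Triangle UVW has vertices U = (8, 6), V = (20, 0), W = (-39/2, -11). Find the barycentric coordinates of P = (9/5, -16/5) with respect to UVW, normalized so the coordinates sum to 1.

Signed area of the reference triangle: [UVW] = ½·(8·(0−(-11)) + 20·(-11−6) + (-39/2)·(6−0)) = ½·(88 − 340 − 117) = -369/2.
[PVW] = ½·((9/5)·(0−(-11)) + 20·(-11−(-16/5)) + (-39/2)·(-16/5−0)) = ½·(99/5 − 156 + 312/5) = -369/10, so the U-coordinate is (-369/10)/(-369/2) = 1/5.
[UPW] = ½·(8·(-16/5−(-11)) + (9/5)·(-11−6) + (-39/2)·(6−(-16/5))) = ½·(312/5 − 153/5 − 897/5) = -369/5, so the V-coordinate is 2/5.
[UVP] = ½·(8·(0−(-16/5)) + 20·(-16/5−6) + (9/5)·(6−0)) = ½·(128/5 − 184 + 54/5) = -369/5, so the W-coordinate is 2/5.
Check: 1/5 + 2/5 + 2/5 = 1.

(1/5, 2/5, 2/5)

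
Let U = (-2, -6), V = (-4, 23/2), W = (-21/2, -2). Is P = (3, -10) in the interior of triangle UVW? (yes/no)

no

Barycentric coordinates of P: (937/563, -56/563, -318/563).
The three coordinates are positive, negative, negative; a point is interior exactly when all three are positive.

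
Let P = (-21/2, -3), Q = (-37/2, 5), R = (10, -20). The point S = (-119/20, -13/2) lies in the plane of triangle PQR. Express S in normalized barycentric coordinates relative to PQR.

(1/2, 1/5, 3/10)

Signed area of the reference triangle: [PQR] = ½·((-21/2)·(5−(-20)) + (-37/2)·(-20−(-3)) + 10·(-3−5)) = ½·(-525/2 + 629/2 − 80) = -14.
[SQR] = ½·((-119/20)·(5−(-20)) + (-37/2)·(-20−(-13/2)) + 10·(-13/2−5)) = ½·(-595/4 + 999/4 − 115) = -7, so the P-coordinate is (-7)/(-14) = 1/2.
[PSR] = ½·((-21/2)·(-13/2−(-20)) + (-119/20)·(-20−(-3)) + 10·(-3−(-13/2))) = ½·(-567/4 + 2023/20 + 35) = -14/5, so the Q-coordinate is 1/5.
[PQS] = ½·((-21/2)·(5−(-13/2)) + (-37/2)·(-13/2−(-3)) + (-119/20)·(-3−5)) = ½·(-483/4 + 259/4 + 238/5) = -21/5, so the R-coordinate is 3/10.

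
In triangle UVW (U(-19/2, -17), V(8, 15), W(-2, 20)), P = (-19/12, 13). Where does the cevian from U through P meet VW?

Barycentric coordinates of P with respect to UVW: (1/6, 1/6, 2/3).
On side VW the U-coordinate is zero; dropping P's U-weight 1/6 and renormalizing the remaining 1/6 : 2/3 gives weights 1/5, 4/5 on V, W.
Q = (1/5)·(8, 15) + (4/5)·(-2, 20) = (0, 19).

(0, 19)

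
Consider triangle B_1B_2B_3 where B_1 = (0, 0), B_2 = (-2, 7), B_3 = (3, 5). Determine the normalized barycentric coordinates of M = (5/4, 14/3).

(1/6, 1/4, 7/12)

Signed area of the reference triangle: [B_1B_2B_3] = ½·(0·(7−5) + (-2)·(5−0) + 3·(0−7)) = ½·(0 − 10 − 21) = -31/2.
[MB_2B_3] = ½·((5/4)·(7−5) + (-2)·(5−(14/3)) + 3·(14/3−7)) = ½·(5/2 − 2/3 − 7) = -31/12, so the B_1-coordinate is (-31/12)/(-31/2) = 1/6.
[B_1MB_3] = ½·(0·(14/3−5) + (5/4)·(5−0) + 3·(0−(14/3))) = ½·(0 + 25/4 − 14) = -31/8, so the B_2-coordinate is 1/4.
[B_1B_2M] = ½·(0·(7−(14/3)) + (-2)·(14/3−0) + (5/4)·(0−7)) = ½·(0 − 28/3 − 35/4) = -217/24, so the B_3-coordinate is 7/12.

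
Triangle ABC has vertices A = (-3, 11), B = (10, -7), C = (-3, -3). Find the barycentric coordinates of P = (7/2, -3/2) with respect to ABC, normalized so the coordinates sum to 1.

Signed area of the reference triangle: [ABC] = ½·((-3)·(-7−(-3)) + 10·(-3−11) + (-3)·(11−(-7))) = ½·(12 − 140 − 54) = -91.
[PBC] = ½·((7/2)·(-7−(-3)) + 10·(-3−(-3/2)) + (-3)·(-3/2−(-7))) = ½·(-14 − 15 − 33/2) = -91/4, so the A-coordinate is (-91/4)/(-91) = 1/4.
[APC] = ½·((-3)·(-3/2−(-3)) + (7/2)·(-3−11) + (-3)·(11−(-3/2))) = ½·(-9/2 − 49 − 75/2) = -91/2, so the B-coordinate is 1/2.
[ABP] = ½·((-3)·(-7−(-3/2)) + 10·(-3/2−11) + (7/2)·(11−(-7))) = ½·(33/2 − 125 + 63) = -91/4, so the C-coordinate is 1/4.
Check: 1/4 + 1/2 + 1/4 = 1.

(1/4, 1/2, 1/4)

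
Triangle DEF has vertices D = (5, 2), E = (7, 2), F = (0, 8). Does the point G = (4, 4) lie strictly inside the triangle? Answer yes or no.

Barycentric coordinates of G: (1/3, 1/3, 1/3).
The three coordinates are positive, positive, positive; a point is interior exactly when all three are positive.

yes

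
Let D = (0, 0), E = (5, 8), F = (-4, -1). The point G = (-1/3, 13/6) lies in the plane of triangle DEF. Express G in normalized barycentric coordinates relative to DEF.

(1/6, 1/3, 1/2)

Signed area of the reference triangle: [DEF] = ½·(0·(8−(-1)) + 5·(-1−0) + (-4)·(0−8)) = ½·(0 − 5 + 32) = 27/2.
[GEF] = ½·((-1/3)·(8−(-1)) + 5·(-1−(13/6)) + (-4)·(13/6−8)) = ½·(-3 − 95/6 + 70/3) = 9/4, so the D-coordinate is (9/4)/(27/2) = 1/6.
[DGF] = ½·(0·(13/6−(-1)) + (-1/3)·(-1−0) + (-4)·(0−(13/6))) = ½·(0 + 1/3 + 26/3) = 9/2, so the E-coordinate is 1/3.
[DEG] = ½·(0·(8−(13/6)) + 5·(13/6−0) + (-1/3)·(0−8)) = ½·(0 + 65/6 + 8/3) = 27/4, so the F-coordinate is 1/2.
Check: 1/6 + 1/3 + 1/2 = 1.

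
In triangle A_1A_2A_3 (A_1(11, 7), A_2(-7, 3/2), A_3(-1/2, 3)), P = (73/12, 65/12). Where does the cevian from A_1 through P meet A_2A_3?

Barycentric coordinates of P with respect to A_1A_2A_3: (2/3, 1/6, 1/6).
On side A_2A_3 the A_1-coordinate is zero; dropping P's A_1-weight 2/3 and renormalizing the remaining 1/6 : 1/6 gives weights 1/2, 1/2 on A_2, A_3.
Q = (1/2)·(-7, 3/2) + (1/2)·(-1/2, 3) = (-15/4, 9/4).

(-15/4, 9/4)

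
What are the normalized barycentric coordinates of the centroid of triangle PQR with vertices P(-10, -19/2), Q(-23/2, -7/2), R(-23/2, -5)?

(1/3, 1/3, 1/3)

The centroid is the average of the vertices, so each weight is 1/3.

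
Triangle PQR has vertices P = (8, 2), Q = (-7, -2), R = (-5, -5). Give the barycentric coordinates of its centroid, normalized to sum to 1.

The centroid is the average of the vertices, so each weight is 1/3.

(1/3, 1/3, 1/3)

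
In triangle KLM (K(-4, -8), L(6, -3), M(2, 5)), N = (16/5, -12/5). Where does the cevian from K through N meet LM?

Barycentric coordinates of N with respect to KLM: (1/5, 3/5, 1/5).
On side LM the K-coordinate is zero; dropping N's K-weight 1/5 and renormalizing the remaining 3/5 : 1/5 gives weights 3/4, 1/4 on L, M.
J = (3/4)·(6, -3) + (1/4)·(2, 5) = (5, -1).

(5, -1)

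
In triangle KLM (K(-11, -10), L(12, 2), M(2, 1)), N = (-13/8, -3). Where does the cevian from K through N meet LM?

Barycentric coordinates of N with respect to KLM: (3/8, 1/8, 1/2).
On side LM the K-coordinate is zero; dropping N's K-weight 3/8 and renormalizing the remaining 1/8 : 1/2 gives weights 1/5, 4/5 on L, M.
J = (1/5)·(12, 2) + (4/5)·(2, 1) = (4, 6/5).

(4, 6/5)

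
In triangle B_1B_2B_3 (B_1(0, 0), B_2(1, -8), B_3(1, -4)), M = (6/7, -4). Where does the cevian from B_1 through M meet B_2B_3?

Barycentric coordinates of M with respect to B_1B_2B_3: (1/7, 1/7, 5/7).
On side B_2B_3 the B_1-coordinate is zero; dropping M's B_1-weight 1/7 and renormalizing the remaining 1/7 : 5/7 gives weights 1/6, 5/6 on B_2, B_3.
N = (1/6)·(1, -8) + (5/6)·(1, -4) = (1, -14/3).

(1, -14/3)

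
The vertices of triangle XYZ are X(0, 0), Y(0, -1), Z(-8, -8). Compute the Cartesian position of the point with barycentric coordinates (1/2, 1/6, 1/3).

(-8/3, -17/6)

W = (1/2)·X + (1/6)·Y + (1/3)·Z.
x-coordinate: (1/2)·0 + (1/6)·0 + (1/3)·(-8) = -8/3.
y-coordinate: (1/2)·0 + (1/6)·(-1) + (1/3)·(-8) = -17/6.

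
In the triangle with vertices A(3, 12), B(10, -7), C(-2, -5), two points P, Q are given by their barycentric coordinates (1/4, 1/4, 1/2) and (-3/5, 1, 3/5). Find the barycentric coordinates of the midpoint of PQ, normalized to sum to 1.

Since both coordinate triples sum to 1, the midpoint's barycentrics are the componentwise average.
(1/4+-3/5)/2 = -7/40; similarly 5/8 and 11/20.

(-7/40, 5/8, 11/20)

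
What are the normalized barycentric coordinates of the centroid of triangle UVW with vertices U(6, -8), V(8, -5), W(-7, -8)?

(1/3, 1/3, 1/3)

The centroid is the average of the vertices, so each weight is 1/3.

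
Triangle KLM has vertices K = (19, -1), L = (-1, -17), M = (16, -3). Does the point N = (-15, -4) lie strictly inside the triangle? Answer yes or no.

Barycentric coordinates of N: (-417/8, -59/8, 121/2).
The three coordinates are negative, negative, positive; a point is interior exactly when all three are positive.

no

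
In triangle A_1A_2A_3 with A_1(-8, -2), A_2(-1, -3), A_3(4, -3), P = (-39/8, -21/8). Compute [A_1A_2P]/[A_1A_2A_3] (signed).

[A_1A_2A_3] = ½·((-8)·(-3−(-3)) + (-1)·(-3−(-2)) + 4·(-2−(-3))) = ½·(0 + 1 + 4) = 5/2.
[A_1A_2P] = ½·((-8)·(-3−(-21/8)) + (-1)·(-21/8−(-2)) + (-39/8)·(-2−(-3))) = ½·(3 + 5/8 − 39/8) = -5/8, so the ratio is (-5/8)/(5/2) = -1/4.

-1/4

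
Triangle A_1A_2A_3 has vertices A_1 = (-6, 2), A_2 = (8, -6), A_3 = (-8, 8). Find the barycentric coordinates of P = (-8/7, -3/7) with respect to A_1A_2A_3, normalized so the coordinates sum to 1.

(4/7, 5/14, 1/14)

Signed area of the reference triangle: [A_1A_2A_3] = ½·((-6)·(-6−8) + 8·(8−2) + (-8)·(2−(-6))) = ½·(84 + 48 − 64) = 34.
[PA_2A_3] = ½·((-8/7)·(-6−8) + 8·(8−(-3/7)) + (-8)·(-3/7−(-6))) = ½·(16 + 472/7 − 312/7) = 136/7, so the A_1-coordinate is (136/7)/34 = 4/7.
[A_1PA_3] = ½·((-6)·(-3/7−8) + (-8/7)·(8−2) + (-8)·(2−(-3/7))) = ½·(354/7 − 48/7 − 136/7) = 85/7, so the A_2-coordinate is 5/14.
[A_1A_2P] = ½·((-6)·(-6−(-3/7)) + 8·(-3/7−2) + (-8/7)·(2−(-6))) = ½·(234/7 − 136/7 − 64/7) = 17/7, so the A_3-coordinate is 1/14.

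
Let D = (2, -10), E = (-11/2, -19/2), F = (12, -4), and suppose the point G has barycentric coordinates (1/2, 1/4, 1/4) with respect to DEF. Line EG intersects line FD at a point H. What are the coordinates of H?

(16/3, -8)

Line EG meets FD where the E-coordinate vanishes; zeroing G's E-weight and renormalizing leaves F, D-weights 1/4 : 1/2 → (1/3, 2/3).
So H = (1/3)·F + (2/3)·D = (16/3, -8).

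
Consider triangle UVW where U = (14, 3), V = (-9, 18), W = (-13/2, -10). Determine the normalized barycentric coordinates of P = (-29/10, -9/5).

(1/5, 1/5, 3/5)

Signed area of the reference triangle: [UVW] = ½·(14·(18−(-10)) + (-9)·(-10−3) + (-13/2)·(3−18)) = ½·(392 + 117 + 195/2) = 1213/4.
[PVW] = ½·((-29/10)·(18−(-10)) + (-9)·(-10−(-9/5)) + (-13/2)·(-9/5−18)) = ½·(-406/5 + 369/5 + 1287/10) = 1213/20, so the U-coordinate is (1213/20)/(1213/4) = 1/5.
[UPW] = ½·(14·(-9/5−(-10)) + (-29/10)·(-10−3) + (-13/2)·(3−(-9/5))) = ½·(574/5 + 377/10 − 156/5) = 1213/20, so the V-coordinate is 1/5.
[UVP] = ½·(14·(18−(-9/5)) + (-9)·(-9/5−3) + (-29/10)·(3−18)) = ½·(1386/5 + 216/5 + 87/2) = 3639/20, so the W-coordinate is 3/5.
Check: 1/5 + 1/5 + 3/5 = 1.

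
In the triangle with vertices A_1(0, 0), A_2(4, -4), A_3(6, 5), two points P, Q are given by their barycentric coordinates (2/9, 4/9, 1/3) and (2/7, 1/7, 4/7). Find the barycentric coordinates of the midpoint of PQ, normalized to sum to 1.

Since both coordinate triples sum to 1, the midpoint's barycentrics are the componentwise average.
(2/9+2/7)/2 = 16/63; similarly 37/126 and 19/42.

(16/63, 37/126, 19/42)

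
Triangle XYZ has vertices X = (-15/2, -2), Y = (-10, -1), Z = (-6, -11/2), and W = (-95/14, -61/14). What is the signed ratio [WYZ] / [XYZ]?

1/7

[XYZ] = ½·((-15/2)·(-1−(-11/2)) + (-10)·(-11/2−(-2)) + (-6)·(-2−(-1))) = ½·(-135/4 + 35 + 6) = 29/8.
[WYZ] = ½·((-95/14)·(-1−(-11/2)) + (-10)·(-11/2−(-61/14)) + (-6)·(-61/14−(-1))) = ½·(-855/28 + 80/7 + 141/7) = 29/56, so the ratio is (29/56)/(29/8) = 1/7.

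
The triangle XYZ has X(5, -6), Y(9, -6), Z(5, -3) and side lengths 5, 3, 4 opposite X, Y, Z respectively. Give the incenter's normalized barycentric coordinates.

(5/12, 1/4, 1/3)

The incenter has barycentric coordinates proportional to the opposite side lengths: (5 : 3 : 4).
Normalizing by 5+3+4 = 12 gives (5/12, 1/4, 1/3).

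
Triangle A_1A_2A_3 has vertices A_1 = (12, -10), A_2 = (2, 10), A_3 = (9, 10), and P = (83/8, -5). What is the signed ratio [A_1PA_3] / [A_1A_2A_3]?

1/8

[A_1A_2A_3] = ½·(12·(10−10) + 2·(10−(-10)) + 9·(-10−10)) = ½·(0 + 40 − 180) = -70.
[A_1PA_3] = ½·(12·(-5−10) + (83/8)·(10−(-10)) + 9·(-10−(-5))) = ½·(-180 + 415/2 − 45) = -35/4, so the ratio is (-35/4)/(-70) = 1/8.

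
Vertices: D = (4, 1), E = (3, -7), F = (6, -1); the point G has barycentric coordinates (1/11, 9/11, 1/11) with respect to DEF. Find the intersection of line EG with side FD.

Line EG meets FD where the E-coordinate vanishes; zeroing G's E-weight and renormalizing leaves F, D-weights 1/11 : 1/11 → (1/2, 1/2).
So H = (1/2)·F + (1/2)·D = (5, 0).

(5, 0)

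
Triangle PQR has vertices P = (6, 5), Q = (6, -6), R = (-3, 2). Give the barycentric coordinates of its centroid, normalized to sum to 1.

(1/3, 1/3, 1/3)

The centroid is the average of the vertices, so each weight is 1/3.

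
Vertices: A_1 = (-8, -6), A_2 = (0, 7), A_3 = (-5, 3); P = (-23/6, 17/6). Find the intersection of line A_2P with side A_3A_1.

(-23/4, 3/4)

Barycentric coordinates of P with respect to A_1A_2A_3: (1/6, 1/3, 1/2).
On side A_3A_1 the A_2-coordinate is zero; dropping P's A_2-weight 1/3 and renormalizing the remaining 1/2 : 1/6 gives weights 3/4, 1/4 on A_3, A_1.
Q = (3/4)·(-5, 3) + (1/4)·(-8, -6) = (-23/4, 3/4).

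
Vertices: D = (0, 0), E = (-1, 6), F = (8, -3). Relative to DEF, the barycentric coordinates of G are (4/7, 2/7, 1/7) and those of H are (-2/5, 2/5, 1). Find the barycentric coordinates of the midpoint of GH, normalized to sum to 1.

(3/35, 12/35, 4/7)

Since both coordinate triples sum to 1, the midpoint's barycentrics are the componentwise average.
(4/7+-2/5)/2 = 3/35; similarly 12/35 and 4/7.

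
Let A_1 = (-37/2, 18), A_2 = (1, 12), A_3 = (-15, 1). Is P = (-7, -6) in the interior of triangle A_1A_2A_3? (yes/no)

no

Barycentric coordinates of P: (-400/621, 223/621, 266/207).
The three coordinates are negative, positive, positive; a point is interior exactly when all three are positive.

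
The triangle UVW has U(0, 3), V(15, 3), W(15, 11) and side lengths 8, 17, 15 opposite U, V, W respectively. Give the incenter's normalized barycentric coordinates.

(1/5, 17/40, 3/8)

The incenter has barycentric coordinates proportional to the opposite side lengths: (8 : 17 : 15).
Normalizing by 8+17+15 = 40 gives (1/5, 17/40, 3/8).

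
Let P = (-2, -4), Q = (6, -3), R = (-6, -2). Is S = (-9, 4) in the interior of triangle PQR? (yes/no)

Barycentric coordinates of S: (-69/20, 9/10, 71/20).
The three coordinates are negative, positive, positive; a point is interior exactly when all three are positive.

no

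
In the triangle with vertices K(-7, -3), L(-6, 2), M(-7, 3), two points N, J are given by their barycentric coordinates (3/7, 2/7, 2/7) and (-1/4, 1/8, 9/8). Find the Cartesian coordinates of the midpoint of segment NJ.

(-761/112, 253/112)

Barycentric coordinates of the midpoint are the average: (5/56, 23/112, 79/112).
Converting: (5/56)·K + (23/112)·L + (79/112)·M = (-761/112, 253/112).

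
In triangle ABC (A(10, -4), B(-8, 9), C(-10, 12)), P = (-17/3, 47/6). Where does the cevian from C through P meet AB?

Barycentric coordinates of P with respect to ABC: (1/6, 1/2, 1/3).
On side AB the C-coordinate is zero; dropping P's C-weight 1/3 and renormalizing the remaining 1/6 : 1/2 gives weights 1/4, 3/4 on A, B.
Q = (1/4)·(10, -4) + (3/4)·(-8, 9) = (-7/2, 23/4).

(-7/2, 23/4)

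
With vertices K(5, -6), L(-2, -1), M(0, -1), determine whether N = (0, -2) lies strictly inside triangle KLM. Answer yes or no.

Barycentric coordinates of N: (1/5, 1/2, 3/10).
The three coordinates are positive, positive, positive; a point is interior exactly when all three are positive.

yes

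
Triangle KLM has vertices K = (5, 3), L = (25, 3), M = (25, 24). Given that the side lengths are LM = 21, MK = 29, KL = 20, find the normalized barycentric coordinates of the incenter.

(3/10, 29/70, 2/7)

The incenter has barycentric coordinates proportional to the opposite side lengths: (21 : 29 : 20).
Normalizing by 21+29+20 = 70 gives (3/10, 29/70, 2/7).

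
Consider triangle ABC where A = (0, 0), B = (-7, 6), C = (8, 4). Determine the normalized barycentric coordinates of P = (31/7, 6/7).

(5/7, -1/7, 3/7)

Signed area of the reference triangle: [ABC] = ½·(0·(6−4) + (-7)·(4−0) + 8·(0−6)) = ½·(0 − 28 − 48) = -38.
[PBC] = ½·((31/7)·(6−4) + (-7)·(4−(6/7)) + 8·(6/7−6)) = ½·(62/7 − 22 − 288/7) = -190/7, so the A-coordinate is (-190/7)/(-38) = 5/7.
[APC] = ½·(0·(6/7−4) + (31/7)·(4−0) + 8·(0−(6/7))) = ½·(0 + 124/7 − 48/7) = 38/7, so the B-coordinate is -1/7.
[ABP] = ½·(0·(6−(6/7)) + (-7)·(6/7−0) + (31/7)·(0−6)) = ½·(0 − 6 − 186/7) = -114/7, so the C-coordinate is 3/7.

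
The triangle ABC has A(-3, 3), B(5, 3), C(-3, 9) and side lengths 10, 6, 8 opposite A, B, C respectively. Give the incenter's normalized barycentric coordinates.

(5/12, 1/4, 1/3)

The incenter has barycentric coordinates proportional to the opposite side lengths: (10 : 6 : 8).
Normalizing by 10+6+8 = 24 gives (5/12, 1/4, 1/3).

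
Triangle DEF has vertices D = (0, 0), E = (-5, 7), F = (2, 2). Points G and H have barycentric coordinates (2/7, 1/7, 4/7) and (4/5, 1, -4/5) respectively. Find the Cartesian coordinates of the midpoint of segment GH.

(-108/35, 132/35)

Barycentric coordinates of the midpoint are the average: (19/35, 4/7, -4/35).
Converting: (19/35)·D + (4/7)·E + (-4/35)·F = (-108/35, 132/35).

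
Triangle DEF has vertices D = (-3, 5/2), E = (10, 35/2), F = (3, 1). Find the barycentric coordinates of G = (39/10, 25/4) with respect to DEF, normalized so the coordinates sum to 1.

(1/5, 3/10, 1/2)

Signed area of the reference triangle: [DEF] = ½·((-3)·(35/2−1) + 10·(1−(5/2)) + 3·(5/2−(35/2))) = ½·(-99/2 − 15 − 45) = -219/4.
[GEF] = ½·((39/10)·(35/2−1) + 10·(1−(25/4)) + 3·(25/4−(35/2))) = ½·(1287/20 − 105/2 − 135/4) = -219/20, so the D-coordinate is (-219/20)/(-219/4) = 1/5.
[DGF] = ½·((-3)·(25/4−1) + (39/10)·(1−(5/2)) + 3·(5/2−(25/4))) = ½·(-63/4 − 117/20 − 45/4) = -657/40, so the E-coordinate is 3/10.
[DEG] = ½·((-3)·(35/2−(25/4)) + 10·(25/4−(5/2)) + (39/10)·(5/2−(35/2))) = ½·(-135/4 + 75/2 − 117/2) = -219/8, so the F-coordinate is 1/2.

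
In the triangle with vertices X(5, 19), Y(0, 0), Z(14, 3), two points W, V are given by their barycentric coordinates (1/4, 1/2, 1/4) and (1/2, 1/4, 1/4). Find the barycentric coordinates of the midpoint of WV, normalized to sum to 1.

(3/8, 3/8, 1/4)

Since both coordinate triples sum to 1, the midpoint's barycentrics are the componentwise average.
(1/4+1/2)/2 = 3/8; similarly 3/8 and 1/4.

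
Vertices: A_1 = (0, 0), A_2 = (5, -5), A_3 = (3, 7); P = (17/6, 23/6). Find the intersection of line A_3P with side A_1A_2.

(5/2, -5/2)

Barycentric coordinates of P with respect to A_1A_2A_3: (1/6, 1/6, 2/3).
On side A_1A_2 the A_3-coordinate is zero; dropping P's A_3-weight 2/3 and renormalizing the remaining 1/6 : 1/6 gives weights 1/2, 1/2 on A_1, A_2.
Q = (1/2)·(0, 0) + (1/2)·(5, -5) = (5/2, -5/2).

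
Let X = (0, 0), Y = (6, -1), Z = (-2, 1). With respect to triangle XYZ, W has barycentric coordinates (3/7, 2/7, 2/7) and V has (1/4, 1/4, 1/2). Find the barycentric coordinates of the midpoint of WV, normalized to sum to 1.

Since both coordinate triples sum to 1, the midpoint's barycentrics are the componentwise average.
(3/7+1/4)/2 = 19/56; similarly 15/56 and 11/28.

(19/56, 15/56, 11/28)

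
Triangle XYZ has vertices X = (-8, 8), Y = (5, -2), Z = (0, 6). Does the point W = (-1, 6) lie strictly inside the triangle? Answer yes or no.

Barycentric coordinates of W: (4/27, 1/27, 22/27).
The three coordinates are positive, positive, positive; a point is interior exactly when all three are positive.

yes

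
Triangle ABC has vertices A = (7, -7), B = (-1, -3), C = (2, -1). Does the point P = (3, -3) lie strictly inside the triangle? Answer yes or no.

yes

Barycentric coordinates of P: (2/7, 1/7, 4/7).
The three coordinates are positive, positive, positive; a point is interior exactly when all three are positive.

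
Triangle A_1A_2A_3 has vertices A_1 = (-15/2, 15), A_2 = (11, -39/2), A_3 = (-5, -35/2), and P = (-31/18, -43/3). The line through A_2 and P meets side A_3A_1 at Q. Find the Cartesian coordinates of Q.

Barycentric coordinates of P with respect to A_1A_2A_3: (1/9, 2/9, 2/3).
On side A_3A_1 the A_2-coordinate is zero; dropping P's A_2-weight 2/9 and renormalizing the remaining 2/3 : 1/9 gives weights 6/7, 1/7 on A_3, A_1.
Q = (6/7)·(-5, -35/2) + (1/7)·(-15/2, 15) = (-75/14, -90/7).

(-75/14, -90/7)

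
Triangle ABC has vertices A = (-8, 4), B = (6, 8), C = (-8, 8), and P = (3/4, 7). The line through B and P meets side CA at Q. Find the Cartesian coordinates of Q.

Barycentric coordinates of P with respect to ABC: (1/4, 5/8, 1/8).
On side CA the B-coordinate is zero; dropping P's B-weight 5/8 and renormalizing the remaining 1/8 : 1/4 gives weights 1/3, 2/3 on C, A.
Q = (1/3)·(-8, 8) + (2/3)·(-8, 4) = (-8, 16/3).

(-8, 16/3)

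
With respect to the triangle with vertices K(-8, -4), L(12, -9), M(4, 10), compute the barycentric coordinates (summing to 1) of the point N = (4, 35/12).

Signed area of the reference triangle: [KLM] = ½·((-8)·(-9−10) + 12·(10−(-4)) + 4·(-4−(-9))) = ½·(152 + 168 + 20) = 170.
[NLM] = ½·(4·(-9−10) + 12·(10−(35/12)) + 4·(35/12−(-9))) = ½·(-76 + 85 + 143/3) = 85/3, so the K-coordinate is (85/3)/170 = 1/6.
[KNM] = ½·((-8)·(35/12−10) + 4·(10−(-4)) + 4·(-4−(35/12))) = ½·(170/3 + 56 − 83/3) = 85/2, so the L-coordinate is 1/4.
[KLN] = ½·((-8)·(-9−(35/12)) + 12·(35/12−(-4)) + 4·(-4−(-9))) = ½·(286/3 + 83 + 20) = 595/6, so the M-coordinate is 7/12.

(1/6, 1/4, 7/12)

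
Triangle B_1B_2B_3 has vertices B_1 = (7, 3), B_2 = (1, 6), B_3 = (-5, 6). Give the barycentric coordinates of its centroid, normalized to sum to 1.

The centroid is the average of the vertices, so each weight is 1/3.

(1/3, 1/3, 1/3)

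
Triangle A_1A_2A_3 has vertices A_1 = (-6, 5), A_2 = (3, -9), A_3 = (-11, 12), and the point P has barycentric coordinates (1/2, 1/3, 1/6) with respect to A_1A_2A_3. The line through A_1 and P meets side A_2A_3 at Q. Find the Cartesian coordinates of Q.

Line A_1P meets A_2A_3 where the A_1-coordinate vanishes; zeroing P's A_1-weight and renormalizing leaves A_2, A_3-weights 1/3 : 1/6 → (2/3, 1/3).
So Q = (2/3)·A_2 + (1/3)·A_3 = (-5/3, -2).

(-5/3, -2)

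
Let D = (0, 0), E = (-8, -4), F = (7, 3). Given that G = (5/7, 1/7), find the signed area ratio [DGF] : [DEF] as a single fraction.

2/7

[DEF] = ½·(0·(-4−3) + (-8)·(3−0) + 7·(0−(-4))) = ½·(0 − 24 + 28) = 2.
[DGF] = ½·(0·(1/7−3) + (5/7)·(3−0) + 7·(0−(1/7))) = ½·(0 + 15/7 − 1) = 4/7, so the ratio is (4/7)/2 = 2/7.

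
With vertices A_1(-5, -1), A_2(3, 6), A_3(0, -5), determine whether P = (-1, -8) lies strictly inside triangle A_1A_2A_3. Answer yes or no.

Barycentric coordinates of P: (2/67, -19/67, 84/67).
The three coordinates are positive, negative, positive; a point is interior exactly when all three are positive.

no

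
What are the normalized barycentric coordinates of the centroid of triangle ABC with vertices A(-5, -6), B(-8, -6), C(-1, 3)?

(1/3, 1/3, 1/3)

The centroid is the average of the vertices, so each weight is 1/3.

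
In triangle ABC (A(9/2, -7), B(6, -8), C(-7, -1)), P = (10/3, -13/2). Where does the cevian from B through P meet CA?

(2/3, -5)

Barycentric coordinates of P with respect to ABC: (1/3, 1/2, 1/6).
On side CA the B-coordinate is zero; dropping P's B-weight 1/2 and renormalizing the remaining 1/6 : 1/3 gives weights 1/3, 2/3 on C, A.
Q = (1/3)·(-7, -1) + (2/3)·(9/2, -7) = (2/3, -5).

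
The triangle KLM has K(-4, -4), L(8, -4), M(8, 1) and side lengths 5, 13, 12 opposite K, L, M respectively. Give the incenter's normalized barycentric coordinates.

The incenter has barycentric coordinates proportional to the opposite side lengths: (5 : 13 : 12).
Normalizing by 5+13+12 = 30 gives (1/6, 13/30, 2/5).

(1/6, 13/30, 2/5)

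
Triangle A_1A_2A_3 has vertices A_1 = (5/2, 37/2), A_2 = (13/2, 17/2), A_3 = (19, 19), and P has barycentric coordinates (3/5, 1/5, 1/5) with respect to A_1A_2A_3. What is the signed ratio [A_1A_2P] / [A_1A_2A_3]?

1/5

The signed ratio [A_1A_2P]/[A_1A_2A_3] equals the barycentric coordinate of P at vertex A_3, which is 1/5.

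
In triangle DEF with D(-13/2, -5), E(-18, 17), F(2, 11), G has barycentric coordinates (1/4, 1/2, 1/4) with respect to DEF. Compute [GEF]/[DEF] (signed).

The signed ratio [GEF]/[DEF] equals the barycentric coordinate of G at vertex D, which is 1/4.

1/4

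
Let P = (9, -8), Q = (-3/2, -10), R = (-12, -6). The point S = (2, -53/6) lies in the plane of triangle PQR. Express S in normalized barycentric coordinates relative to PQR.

(5/12, 1/2, 1/12)

Signed area of the reference triangle: [PQR] = ½·(9·(-10−(-6)) + (-3/2)·(-6−(-8)) + (-12)·(-8−(-10))) = ½·(-36 − 3 − 24) = -63/2.
[SQR] = ½·(2·(-10−(-6)) + (-3/2)·(-6−(-53/6)) + (-12)·(-53/6−(-10))) = ½·(-8 − 17/4 − 14) = -105/8, so the P-coordinate is (-105/8)/(-63/2) = 5/12.
[PSR] = ½·(9·(-53/6−(-6)) + 2·(-6−(-8)) + (-12)·(-8−(-53/6))) = ½·(-51/2 + 4 − 10) = -63/4, so the Q-coordinate is 1/2.
[PQS] = ½·(9·(-10−(-53/6)) + (-3/2)·(-53/6−(-8)) + 2·(-8−(-10))) = ½·(-21/2 + 5/4 + 4) = -21/8, so the R-coordinate is 1/12.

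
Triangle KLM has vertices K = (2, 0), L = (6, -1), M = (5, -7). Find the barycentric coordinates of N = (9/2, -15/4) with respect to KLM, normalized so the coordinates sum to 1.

(1/4, 1/4, 1/2)

Signed area of the reference triangle: [KLM] = ½·(2·(-1−(-7)) + 6·(-7−0) + 5·(0−(-1))) = ½·(12 − 42 + 5) = -25/2.
[NLM] = ½·((9/2)·(-1−(-7)) + 6·(-7−(-15/4)) + 5·(-15/4−(-1))) = ½·(27 − 39/2 − 55/4) = -25/8, so the K-coordinate is (-25/8)/(-25/2) = 1/4.
[KNM] = ½·(2·(-15/4−(-7)) + (9/2)·(-7−0) + 5·(0−(-15/4))) = ½·(13/2 − 63/2 + 75/4) = -25/8, so the L-coordinate is 1/4.
[KLN] = ½·(2·(-1−(-15/4)) + 6·(-15/4−0) + (9/2)·(0−(-1))) = ½·(11/2 − 45/2 + 9/2) = -25/4, so the M-coordinate is 1/2.
Check: 1/4 + 1/4 + 1/2 = 1.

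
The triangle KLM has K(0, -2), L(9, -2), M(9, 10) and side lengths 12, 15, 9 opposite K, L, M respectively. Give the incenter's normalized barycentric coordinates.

The incenter has barycentric coordinates proportional to the opposite side lengths: (12 : 15 : 9).
Normalizing by 12+15+9 = 36 gives (1/3, 5/12, 1/4).

(1/3, 5/12, 1/4)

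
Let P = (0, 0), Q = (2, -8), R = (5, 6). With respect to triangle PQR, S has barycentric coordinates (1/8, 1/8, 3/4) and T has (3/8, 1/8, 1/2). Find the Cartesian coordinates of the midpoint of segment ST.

Barycentric coordinates of the midpoint are the average: (1/4, 1/8, 5/8).
Converting: (1/4)·P + (1/8)·Q + (5/8)·R = (27/8, 11/4).

(27/8, 11/4)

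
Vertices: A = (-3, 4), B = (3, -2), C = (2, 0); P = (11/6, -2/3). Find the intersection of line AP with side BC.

(14/5, -8/5)

Barycentric coordinates of P with respect to ABC: (1/6, 2/3, 1/6).
On side BC the A-coordinate is zero; dropping P's A-weight 1/6 and renormalizing the remaining 2/3 : 1/6 gives weights 4/5, 1/5 on B, C.
Q = (4/5)·(3, -2) + (1/5)·(2, 0) = (14/5, -8/5).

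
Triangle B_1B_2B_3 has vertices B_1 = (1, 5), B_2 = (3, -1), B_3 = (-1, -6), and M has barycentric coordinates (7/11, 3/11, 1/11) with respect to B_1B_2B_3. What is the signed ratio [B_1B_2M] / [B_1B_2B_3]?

The signed ratio [B_1B_2M]/[B_1B_2B_3] equals the barycentric coordinate of M at vertex B_3, which is 1/11.

1/11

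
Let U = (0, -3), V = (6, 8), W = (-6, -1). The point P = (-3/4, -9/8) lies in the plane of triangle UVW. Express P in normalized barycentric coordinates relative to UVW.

Signed area of the reference triangle: [UVW] = ½·(0·(8−(-1)) + 6·(-1−(-3)) + (-6)·(-3−8)) = ½·(0 + 12 + 66) = 39.
[PVW] = ½·((-3/4)·(8−(-1)) + 6·(-1−(-9/8)) + (-6)·(-9/8−8)) = ½·(-27/4 + 3/4 + 219/4) = 195/8, so the U-coordinate is (195/8)/39 = 5/8.
[UPW] = ½·(0·(-9/8−(-1)) + (-3/4)·(-1−(-3)) + (-6)·(-3−(-9/8))) = ½·(0 − 3/2 + 45/4) = 39/8, so the V-coordinate is 1/8.
[UVP] = ½·(0·(8−(-9/8)) + 6·(-9/8−(-3)) + (-3/4)·(-3−8)) = ½·(0 + 45/4 + 33/4) = 39/4, so the W-coordinate is 1/4.
Check: 5/8 + 1/8 + 1/4 = 1.

(5/8, 1/8, 1/4)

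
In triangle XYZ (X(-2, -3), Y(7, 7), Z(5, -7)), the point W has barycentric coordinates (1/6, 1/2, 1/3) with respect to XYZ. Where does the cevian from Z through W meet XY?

Line ZW meets XY where the Z-coordinate vanishes; zeroing W's Z-weight and renormalizing leaves X, Y-weights 1/6 : 1/2 → (1/4, 3/4).
So V = (1/4)·X + (3/4)·Y = (19/4, 9/2).

(19/4, 9/2)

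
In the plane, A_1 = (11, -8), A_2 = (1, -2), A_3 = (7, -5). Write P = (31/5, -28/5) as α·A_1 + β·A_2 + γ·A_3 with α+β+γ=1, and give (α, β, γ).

(1, 4/5, -4/5)

Signed area of the reference triangle: [A_1A_2A_3] = ½·(11·(-2−(-5)) + 1·(-5−(-8)) + 7·(-8−(-2))) = ½·(33 + 3 − 42) = -3.
[PA_2A_3] = ½·((31/5)·(-2−(-5)) + 1·(-5−(-28/5)) + 7·(-28/5−(-2))) = ½·(93/5 + 3/5 − 126/5) = -3, so the A_1-coordinate is (-3)/(-3) = 1.
[A_1PA_3] = ½·(11·(-28/5−(-5)) + (31/5)·(-5−(-8)) + 7·(-8−(-28/5))) = ½·(-33/5 + 93/5 − 84/5) = -12/5, so the A_2-coordinate is 4/5.
[A_1A_2P] = ½·(11·(-2−(-28/5)) + 1·(-28/5−(-8)) + (31/5)·(-8−(-2))) = ½·(198/5 + 12/5 − 186/5) = 12/5, so the A_3-coordinate is -4/5.
Check: 1 + 4/5 − 4/5 = 1.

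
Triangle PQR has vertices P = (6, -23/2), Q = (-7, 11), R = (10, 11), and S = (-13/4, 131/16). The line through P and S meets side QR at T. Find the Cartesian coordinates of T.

(-32/7, 11)

Barycentric coordinates of S with respect to PQR: (1/8, 3/4, 1/8).
On side QR the P-coordinate is zero; dropping S's P-weight 1/8 and renormalizing the remaining 3/4 : 1/8 gives weights 6/7, 1/7 on Q, R.
T = (6/7)·(-7, 11) + (1/7)·(10, 11) = (-32/7, 11).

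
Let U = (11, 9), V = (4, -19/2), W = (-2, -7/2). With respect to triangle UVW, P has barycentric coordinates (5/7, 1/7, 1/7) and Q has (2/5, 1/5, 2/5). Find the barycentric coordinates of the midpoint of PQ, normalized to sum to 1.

(39/70, 6/35, 19/70)

Since both coordinate triples sum to 1, the midpoint's barycentrics are the componentwise average.
(5/7+2/5)/2 = 39/70; similarly 6/35 and 19/70.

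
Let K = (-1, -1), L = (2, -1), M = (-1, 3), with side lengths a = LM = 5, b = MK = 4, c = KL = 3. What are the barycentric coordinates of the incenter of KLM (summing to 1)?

(5/12, 1/3, 1/4)

The incenter has barycentric coordinates proportional to the opposite side lengths: (5 : 4 : 3).
Normalizing by 5+4+3 = 12 gives (5/12, 1/3, 1/4).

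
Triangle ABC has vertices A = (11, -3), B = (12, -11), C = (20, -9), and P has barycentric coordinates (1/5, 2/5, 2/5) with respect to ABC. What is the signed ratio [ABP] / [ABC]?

The signed ratio [ABP]/[ABC] equals the barycentric coordinate of P at vertex C, which is 2/5.

2/5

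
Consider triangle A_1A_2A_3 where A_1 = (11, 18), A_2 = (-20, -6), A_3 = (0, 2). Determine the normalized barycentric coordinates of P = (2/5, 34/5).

Signed area of the reference triangle: [A_1A_2A_3] = ½·(11·(-6−2) + (-20)·(2−18) + 0·(18−(-6))) = ½·(-88 + 320 + 0) = 116.
[PA_2A_3] = ½·((2/5)·(-6−2) + (-20)·(2−(34/5)) + 0·(34/5−(-6))) = ½·(-16/5 + 96 + 0) = 232/5, so the A_1-coordinate is (232/5)/116 = 2/5.
[A_1PA_3] = ½·(11·(34/5−2) + (2/5)·(2−18) + 0·(18−(34/5))) = ½·(264/5 − 32/5 + 0) = 116/5, so the A_2-coordinate is 1/5.
[A_1A_2P] = ½·(11·(-6−(34/5)) + (-20)·(34/5−18) + (2/5)·(18−(-6))) = ½·(-704/5 + 224 + 48/5) = 232/5, so the A_3-coordinate is 2/5.
Check: 2/5 + 1/5 + 2/5 = 1.

(2/5, 1/5, 2/5)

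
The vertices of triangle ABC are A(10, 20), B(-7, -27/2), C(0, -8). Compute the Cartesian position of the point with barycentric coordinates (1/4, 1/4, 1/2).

P = (1/4)·A + (1/4)·B + (1/2)·C.
x-coordinate: (1/4)·10 + (1/4)·(-7) + (1/2)·0 = 3/4.
y-coordinate: (1/4)·20 + (1/4)·(-27/2) + (1/2)·(-8) = -19/8.

(3/4, -19/8)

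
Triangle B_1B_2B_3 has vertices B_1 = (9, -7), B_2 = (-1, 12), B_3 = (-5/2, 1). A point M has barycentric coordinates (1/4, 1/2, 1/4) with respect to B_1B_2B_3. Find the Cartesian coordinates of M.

(9/8, 9/2)

M = (1/4)·B_1 + (1/2)·B_2 + (1/4)·B_3.
x-coordinate: (1/4)·9 + (1/2)·(-1) + (1/4)·(-5/2) = 9/8.
y-coordinate: (1/4)·(-7) + (1/2)·12 + (1/4)·1 = 9/2.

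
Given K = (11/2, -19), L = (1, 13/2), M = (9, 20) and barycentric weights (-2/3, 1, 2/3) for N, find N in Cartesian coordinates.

(10/3, 65/2)

N = (-2/3)·K + 1·L + (2/3)·M.
x-coordinate: (-2/3)·(11/2) + 1·1 + (2/3)·9 = 10/3.
y-coordinate: (-2/3)·(-19) + 1·(13/2) + (2/3)·20 = 65/2.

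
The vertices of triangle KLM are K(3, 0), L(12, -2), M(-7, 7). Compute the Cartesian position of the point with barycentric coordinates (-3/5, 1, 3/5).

(6, 11/5)

N = (-3/5)·K + 1·L + (3/5)·M.
x-coordinate: (-3/5)·3 + 1·12 + (3/5)·(-7) = 6.
y-coordinate: (-3/5)·0 + 1·(-2) + (3/5)·7 = 11/5.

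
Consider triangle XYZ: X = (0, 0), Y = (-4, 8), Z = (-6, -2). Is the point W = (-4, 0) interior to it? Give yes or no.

Barycentric coordinates of W: (2/7, 1/7, 4/7).
The three coordinates are positive, positive, positive; a point is interior exactly when all three are positive.

yes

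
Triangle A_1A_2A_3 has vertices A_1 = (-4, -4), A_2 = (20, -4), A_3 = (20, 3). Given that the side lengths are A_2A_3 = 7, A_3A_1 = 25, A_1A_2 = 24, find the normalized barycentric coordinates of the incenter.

(1/8, 25/56, 3/7)

The incenter has barycentric coordinates proportional to the opposite side lengths: (7 : 25 : 24).
Normalizing by 7+25+24 = 56 gives (1/8, 25/56, 3/7).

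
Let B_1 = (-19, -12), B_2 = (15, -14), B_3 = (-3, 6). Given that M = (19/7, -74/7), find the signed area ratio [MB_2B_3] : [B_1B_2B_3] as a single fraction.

2/7

[B_1B_2B_3] = ½·((-19)·(-14−6) + 15·(6−(-12)) + (-3)·(-12−(-14))) = ½·(380 + 270 − 6) = 322.
[MB_2B_3] = ½·((19/7)·(-14−6) + 15·(6−(-74/7)) + (-3)·(-74/7−(-14))) = ½·(-380/7 + 1740/7 − 72/7) = 92, so the ratio is 92/322 = 2/7.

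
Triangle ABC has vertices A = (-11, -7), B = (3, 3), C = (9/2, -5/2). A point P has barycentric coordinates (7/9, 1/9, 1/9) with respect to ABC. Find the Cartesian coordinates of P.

(-139/18, -97/18)

P = (7/9)·A + (1/9)·B + (1/9)·C.
x-coordinate: (7/9)·(-11) + (1/9)·3 + (1/9)·(9/2) = -139/18.
y-coordinate: (7/9)·(-7) + (1/9)·3 + (1/9)·(-5/2) = -97/18.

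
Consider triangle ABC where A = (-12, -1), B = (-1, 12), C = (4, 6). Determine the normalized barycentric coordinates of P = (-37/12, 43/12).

Signed area of the reference triangle: [ABC] = ½·((-12)·(12−6) + (-1)·(6−(-1)) + 4·(-1−12)) = ½·(-72 − 7 − 52) = -131/2.
[PBC] = ½·((-37/12)·(12−6) + (-1)·(6−(43/12)) + 4·(43/12−12)) = ½·(-37/2 − 29/12 − 101/3) = -655/24, so the A-coordinate is (-655/24)/(-131/2) = 5/12.
[APC] = ½·((-12)·(43/12−6) + (-37/12)·(6−(-1)) + 4·(-1−(43/12))) = ½·(29 − 259/12 − 55/3) = -131/24, so the B-coordinate is 1/12.
[ABP] = ½·((-12)·(12−(43/12)) + (-1)·(43/12−(-1)) + (-37/12)·(-1−12)) = ½·(-101 − 55/12 + 481/12) = -131/4, so the C-coordinate is 1/2.
Check: 5/12 + 1/12 + 1/2 = 1.

(5/12, 1/12, 1/2)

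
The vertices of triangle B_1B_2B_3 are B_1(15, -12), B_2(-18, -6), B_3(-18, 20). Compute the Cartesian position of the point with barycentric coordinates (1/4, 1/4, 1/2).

(-39/4, 11/2)

M = (1/4)·B_1 + (1/4)·B_2 + (1/2)·B_3.
x-coordinate: (1/4)·15 + (1/4)·(-18) + (1/2)·(-18) = -39/4.
y-coordinate: (1/4)·(-12) + (1/4)·(-6) + (1/2)·20 = 11/2.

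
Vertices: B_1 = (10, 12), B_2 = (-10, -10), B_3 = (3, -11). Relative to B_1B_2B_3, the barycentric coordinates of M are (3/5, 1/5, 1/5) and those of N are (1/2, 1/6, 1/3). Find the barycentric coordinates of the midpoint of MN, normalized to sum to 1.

(11/20, 11/60, 4/15)

Since both coordinate triples sum to 1, the midpoint's barycentrics are the componentwise average.
(3/5+1/2)/2 = 11/20; similarly 11/60 and 4/15.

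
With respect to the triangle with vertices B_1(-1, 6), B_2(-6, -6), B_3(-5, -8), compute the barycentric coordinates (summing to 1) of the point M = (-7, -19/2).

(-1/4, 1, 1/4)

Signed area of the reference triangle: [B_1B_2B_3] = ½·((-1)·(-6−(-8)) + (-6)·(-8−6) + (-5)·(6−(-6))) = ½·(-2 + 84 − 60) = 11.
[MB_2B_3] = ½·((-7)·(-6−(-8)) + (-6)·(-8−(-19/2)) + (-5)·(-19/2−(-6))) = ½·(-14 − 9 + 35/2) = -11/4, so the B_1-coordinate is (-11/4)/11 = -1/4.
[B_1MB_3] = ½·((-1)·(-19/2−(-8)) + (-7)·(-8−6) + (-5)·(6−(-19/2))) = ½·(3/2 + 98 − 155/2) = 11, so the B_2-coordinate is 1.
[B_1B_2M] = ½·((-1)·(-6−(-19/2)) + (-6)·(-19/2−6) + (-7)·(6−(-6))) = ½·(-7/2 + 93 − 84) = 11/4, so the B_3-coordinate is 1/4.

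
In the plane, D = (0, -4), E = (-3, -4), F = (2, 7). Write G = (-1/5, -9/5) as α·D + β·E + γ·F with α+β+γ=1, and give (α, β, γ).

(3/5, 1/5, 1/5)

Signed area of the reference triangle: [DEF] = ½·(0·(-4−7) + (-3)·(7−(-4)) + 2·(-4−(-4))) = ½·(0 − 33 + 0) = -33/2.
[GEF] = ½·((-1/5)·(-4−7) + (-3)·(7−(-9/5)) + 2·(-9/5−(-4))) = ½·(11/5 − 132/5 + 22/5) = -99/10, so the D-coordinate is (-99/10)/(-33/2) = 3/5.
[DGF] = ½·(0·(-9/5−7) + (-1/5)·(7−(-4)) + 2·(-4−(-9/5))) = ½·(0 − 11/5 − 22/5) = -33/10, so the E-coordinate is 1/5.
[DEG] = ½·(0·(-4−(-9/5)) + (-3)·(-9/5−(-4)) + (-1/5)·(-4−(-4))) = ½·(0 − 33/5 + 0) = -33/10, so the F-coordinate is 1/5.
Check: 3/5 + 1/5 + 1/5 = 1.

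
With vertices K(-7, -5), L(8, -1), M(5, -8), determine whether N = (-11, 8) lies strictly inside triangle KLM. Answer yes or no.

Barycentric coordinates of N: (160/93, 48/31, -211/93).
The three coordinates are positive, positive, negative; a point is interior exactly when all three are positive.

no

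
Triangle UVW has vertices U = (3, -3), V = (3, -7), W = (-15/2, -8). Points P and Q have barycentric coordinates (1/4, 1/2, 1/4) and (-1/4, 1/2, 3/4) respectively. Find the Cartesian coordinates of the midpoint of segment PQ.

Barycentric coordinates of the midpoint are the average: (0, 1/2, 1/2).
Converting: 0·U + (1/2)·V + (1/2)·W = (-9/4, -15/2).

(-9/4, -15/2)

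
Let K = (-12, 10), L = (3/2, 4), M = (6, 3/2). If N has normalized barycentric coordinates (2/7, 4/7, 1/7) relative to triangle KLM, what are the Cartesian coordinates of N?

N = (2/7)·K + (4/7)·L + (1/7)·M.
x-coordinate: (2/7)·(-12) + (4/7)·(3/2) + (1/7)·6 = -12/7.
y-coordinate: (2/7)·10 + (4/7)·4 + (1/7)·(3/2) = 75/14.

(-12/7, 75/14)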